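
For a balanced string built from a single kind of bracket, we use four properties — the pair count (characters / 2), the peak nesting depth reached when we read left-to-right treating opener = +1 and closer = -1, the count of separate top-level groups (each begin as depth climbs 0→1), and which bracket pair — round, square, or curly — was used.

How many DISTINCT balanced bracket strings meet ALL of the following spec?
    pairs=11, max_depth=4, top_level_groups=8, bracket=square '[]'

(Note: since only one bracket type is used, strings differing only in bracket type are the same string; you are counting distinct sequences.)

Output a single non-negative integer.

Answer: 8

Derivation:
Spec: pairs=11 depth=4 groups=8
Count(depth <= 4) = 208
Count(depth <= 3) = 200
Count(depth == 4) = 208 - 200 = 8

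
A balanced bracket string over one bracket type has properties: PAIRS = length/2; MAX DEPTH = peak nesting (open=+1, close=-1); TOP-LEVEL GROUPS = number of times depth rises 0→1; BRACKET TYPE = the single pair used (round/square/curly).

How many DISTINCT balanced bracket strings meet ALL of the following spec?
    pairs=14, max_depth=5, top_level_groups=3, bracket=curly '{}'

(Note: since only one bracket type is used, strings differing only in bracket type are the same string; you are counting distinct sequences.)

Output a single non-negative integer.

Answer: 174552

Derivation:
Spec: pairs=14 depth=5 groups=3
Count(depth <= 5) = 354306
Count(depth <= 4) = 179754
Count(depth == 5) = 354306 - 179754 = 174552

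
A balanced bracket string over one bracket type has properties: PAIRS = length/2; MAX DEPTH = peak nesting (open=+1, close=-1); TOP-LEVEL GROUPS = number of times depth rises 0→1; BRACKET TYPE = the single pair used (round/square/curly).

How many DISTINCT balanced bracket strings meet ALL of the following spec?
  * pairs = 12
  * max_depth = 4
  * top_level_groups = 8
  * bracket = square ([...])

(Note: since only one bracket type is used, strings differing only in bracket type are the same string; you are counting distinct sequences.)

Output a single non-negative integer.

Spec: pairs=12 depth=4 groups=8
Count(depth <= 4) = 902
Count(depth <= 3) = 806
Count(depth == 4) = 902 - 806 = 96

Answer: 96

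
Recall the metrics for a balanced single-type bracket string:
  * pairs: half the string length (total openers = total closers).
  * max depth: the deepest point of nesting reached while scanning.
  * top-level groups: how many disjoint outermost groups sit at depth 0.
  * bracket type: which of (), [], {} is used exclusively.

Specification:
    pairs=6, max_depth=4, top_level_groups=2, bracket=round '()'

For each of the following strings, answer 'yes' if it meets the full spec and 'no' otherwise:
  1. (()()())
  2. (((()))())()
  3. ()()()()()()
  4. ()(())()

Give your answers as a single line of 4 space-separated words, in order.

String 1 '(()()())': depth seq [1 2 1 2 1 2 1 0]
  -> pairs=4 depth=2 groups=1 -> no
String 2 '(((()))())()': depth seq [1 2 3 4 3 2 1 2 1 0 1 0]
  -> pairs=6 depth=4 groups=2 -> yes
String 3 '()()()()()()': depth seq [1 0 1 0 1 0 1 0 1 0 1 0]
  -> pairs=6 depth=1 groups=6 -> no
String 4 '()(())()': depth seq [1 0 1 2 1 0 1 0]
  -> pairs=4 depth=2 groups=3 -> no

Answer: no yes no no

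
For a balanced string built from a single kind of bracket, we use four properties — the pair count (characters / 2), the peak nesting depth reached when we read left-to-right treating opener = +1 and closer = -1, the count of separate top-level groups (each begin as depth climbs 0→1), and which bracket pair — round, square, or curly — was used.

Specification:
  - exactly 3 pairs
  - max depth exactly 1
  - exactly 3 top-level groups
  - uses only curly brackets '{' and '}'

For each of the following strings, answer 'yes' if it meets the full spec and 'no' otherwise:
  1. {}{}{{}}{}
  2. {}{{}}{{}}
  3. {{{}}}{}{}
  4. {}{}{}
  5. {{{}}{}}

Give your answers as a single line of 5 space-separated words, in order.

Answer: no no no yes no

Derivation:
String 1 '{}{}{{}}{}': depth seq [1 0 1 0 1 2 1 0 1 0]
  -> pairs=5 depth=2 groups=4 -> no
String 2 '{}{{}}{{}}': depth seq [1 0 1 2 1 0 1 2 1 0]
  -> pairs=5 depth=2 groups=3 -> no
String 3 '{{{}}}{}{}': depth seq [1 2 3 2 1 0 1 0 1 0]
  -> pairs=5 depth=3 groups=3 -> no
String 4 '{}{}{}': depth seq [1 0 1 0 1 0]
  -> pairs=3 depth=1 groups=3 -> yes
String 5 '{{{}}{}}': depth seq [1 2 3 2 1 2 1 0]
  -> pairs=4 depth=3 groups=1 -> no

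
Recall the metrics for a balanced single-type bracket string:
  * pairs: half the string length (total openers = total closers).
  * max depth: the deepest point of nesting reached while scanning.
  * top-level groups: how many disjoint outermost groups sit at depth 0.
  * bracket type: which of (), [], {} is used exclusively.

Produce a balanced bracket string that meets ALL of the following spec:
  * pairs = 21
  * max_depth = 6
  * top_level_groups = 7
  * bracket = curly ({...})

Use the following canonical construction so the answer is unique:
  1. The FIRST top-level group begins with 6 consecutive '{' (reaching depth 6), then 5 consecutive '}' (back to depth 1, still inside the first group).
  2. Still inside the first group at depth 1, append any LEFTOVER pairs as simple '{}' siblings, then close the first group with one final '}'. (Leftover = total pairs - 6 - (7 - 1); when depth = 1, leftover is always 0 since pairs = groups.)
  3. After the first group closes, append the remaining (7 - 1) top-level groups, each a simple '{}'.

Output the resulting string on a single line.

Spec: pairs=21 depth=6 groups=7
Leftover pairs = 21 - 6 - (7-1) = 9
First group: deep chain of depth 6 + 9 sibling pairs
Remaining 6 groups: simple '{}' each

Answer: {{{{{{}}}}}{}{}{}{}{}{}{}{}{}}{}{}{}{}{}{}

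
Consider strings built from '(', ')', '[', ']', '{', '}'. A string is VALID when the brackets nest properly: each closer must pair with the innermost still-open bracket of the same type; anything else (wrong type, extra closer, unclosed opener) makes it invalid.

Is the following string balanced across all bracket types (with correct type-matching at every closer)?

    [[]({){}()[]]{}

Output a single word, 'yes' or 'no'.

pos 0: push '['; stack = [
pos 1: push '['; stack = [[
pos 2: ']' matches '['; pop; stack = [
pos 3: push '('; stack = [(
pos 4: push '{'; stack = [({
pos 5: saw closer ')' but top of stack is '{' (expected '}') → INVALID
Verdict: type mismatch at position 5: ')' closes '{' → no

Answer: no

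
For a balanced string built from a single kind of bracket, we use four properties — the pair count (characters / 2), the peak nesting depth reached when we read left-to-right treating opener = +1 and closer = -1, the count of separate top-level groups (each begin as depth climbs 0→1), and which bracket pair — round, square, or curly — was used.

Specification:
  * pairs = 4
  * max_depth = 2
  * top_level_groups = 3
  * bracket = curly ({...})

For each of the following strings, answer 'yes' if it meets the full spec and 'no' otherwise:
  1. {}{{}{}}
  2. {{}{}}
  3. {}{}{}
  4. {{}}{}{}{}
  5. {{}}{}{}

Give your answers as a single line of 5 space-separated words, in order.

Answer: no no no no yes

Derivation:
String 1 '{}{{}{}}': depth seq [1 0 1 2 1 2 1 0]
  -> pairs=4 depth=2 groups=2 -> no
String 2 '{{}{}}': depth seq [1 2 1 2 1 0]
  -> pairs=3 depth=2 groups=1 -> no
String 3 '{}{}{}': depth seq [1 0 1 0 1 0]
  -> pairs=3 depth=1 groups=3 -> no
String 4 '{{}}{}{}{}': depth seq [1 2 1 0 1 0 1 0 1 0]
  -> pairs=5 depth=2 groups=4 -> no
String 5 '{{}}{}{}': depth seq [1 2 1 0 1 0 1 0]
  -> pairs=4 depth=2 groups=3 -> yes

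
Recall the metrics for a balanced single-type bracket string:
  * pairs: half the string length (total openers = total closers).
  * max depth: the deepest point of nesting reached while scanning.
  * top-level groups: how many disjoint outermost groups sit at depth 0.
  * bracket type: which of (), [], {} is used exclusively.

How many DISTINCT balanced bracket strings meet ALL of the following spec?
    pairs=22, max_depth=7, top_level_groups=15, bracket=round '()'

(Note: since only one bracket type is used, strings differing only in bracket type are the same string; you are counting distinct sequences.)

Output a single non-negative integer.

Answer: 375

Derivation:
Spec: pairs=22 depth=7 groups=15
Count(depth <= 7) = 807285
Count(depth <= 6) = 806910
Count(depth == 7) = 807285 - 806910 = 375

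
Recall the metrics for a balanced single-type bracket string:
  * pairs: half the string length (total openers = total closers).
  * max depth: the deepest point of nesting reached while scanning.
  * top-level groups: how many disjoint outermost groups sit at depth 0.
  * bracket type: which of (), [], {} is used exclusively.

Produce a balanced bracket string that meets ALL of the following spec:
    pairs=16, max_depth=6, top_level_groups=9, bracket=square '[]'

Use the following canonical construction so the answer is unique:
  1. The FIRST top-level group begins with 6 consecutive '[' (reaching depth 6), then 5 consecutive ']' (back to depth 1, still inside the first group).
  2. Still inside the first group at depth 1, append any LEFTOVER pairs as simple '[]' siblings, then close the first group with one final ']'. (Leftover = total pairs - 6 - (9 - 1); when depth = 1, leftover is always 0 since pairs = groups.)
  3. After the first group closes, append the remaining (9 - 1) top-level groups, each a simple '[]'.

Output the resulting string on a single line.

Answer: [[[[[[]]]]][][]][][][][][][][][]

Derivation:
Spec: pairs=16 depth=6 groups=9
Leftover pairs = 16 - 6 - (9-1) = 2
First group: deep chain of depth 6 + 2 sibling pairs
Remaining 8 groups: simple '[]' each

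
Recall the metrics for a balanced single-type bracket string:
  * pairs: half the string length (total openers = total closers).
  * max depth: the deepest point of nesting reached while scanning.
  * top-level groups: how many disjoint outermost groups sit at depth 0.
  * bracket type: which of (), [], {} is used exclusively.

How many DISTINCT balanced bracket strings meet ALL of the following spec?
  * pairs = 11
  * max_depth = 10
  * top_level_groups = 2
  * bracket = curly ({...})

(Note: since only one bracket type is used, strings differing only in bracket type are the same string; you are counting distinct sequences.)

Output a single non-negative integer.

Answer: 2

Derivation:
Spec: pairs=11 depth=10 groups=2
Count(depth <= 10) = 16796
Count(depth <= 9) = 16794
Count(depth == 10) = 16796 - 16794 = 2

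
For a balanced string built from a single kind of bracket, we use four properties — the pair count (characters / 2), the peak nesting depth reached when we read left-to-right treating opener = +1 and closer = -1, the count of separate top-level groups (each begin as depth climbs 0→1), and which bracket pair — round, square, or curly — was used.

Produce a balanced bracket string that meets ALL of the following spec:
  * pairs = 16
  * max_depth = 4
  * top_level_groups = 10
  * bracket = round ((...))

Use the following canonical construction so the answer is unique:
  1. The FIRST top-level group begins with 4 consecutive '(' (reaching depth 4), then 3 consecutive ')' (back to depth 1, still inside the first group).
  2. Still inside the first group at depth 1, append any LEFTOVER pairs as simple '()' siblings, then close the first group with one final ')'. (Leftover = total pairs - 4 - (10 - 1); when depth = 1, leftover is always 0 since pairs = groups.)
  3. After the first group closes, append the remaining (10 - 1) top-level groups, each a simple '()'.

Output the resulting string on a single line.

Answer: (((()))()()())()()()()()()()()()

Derivation:
Spec: pairs=16 depth=4 groups=10
Leftover pairs = 16 - 4 - (10-1) = 3
First group: deep chain of depth 4 + 3 sibling pairs
Remaining 9 groups: simple '()' each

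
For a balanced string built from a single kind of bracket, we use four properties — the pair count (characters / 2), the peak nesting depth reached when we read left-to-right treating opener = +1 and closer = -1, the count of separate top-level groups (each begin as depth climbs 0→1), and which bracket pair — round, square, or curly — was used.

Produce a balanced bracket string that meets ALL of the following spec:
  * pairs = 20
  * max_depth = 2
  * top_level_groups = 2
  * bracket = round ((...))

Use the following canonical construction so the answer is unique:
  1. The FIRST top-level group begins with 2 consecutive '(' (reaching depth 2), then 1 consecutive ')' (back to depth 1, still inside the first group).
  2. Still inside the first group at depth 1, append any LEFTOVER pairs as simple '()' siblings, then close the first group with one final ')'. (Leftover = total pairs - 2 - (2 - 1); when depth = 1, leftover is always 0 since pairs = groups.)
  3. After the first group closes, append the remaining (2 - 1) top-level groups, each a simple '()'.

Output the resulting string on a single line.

Answer: (()()()()()()()()()()()()()()()()()())()

Derivation:
Spec: pairs=20 depth=2 groups=2
Leftover pairs = 20 - 2 - (2-1) = 17
First group: deep chain of depth 2 + 17 sibling pairs
Remaining 1 groups: simple '()' each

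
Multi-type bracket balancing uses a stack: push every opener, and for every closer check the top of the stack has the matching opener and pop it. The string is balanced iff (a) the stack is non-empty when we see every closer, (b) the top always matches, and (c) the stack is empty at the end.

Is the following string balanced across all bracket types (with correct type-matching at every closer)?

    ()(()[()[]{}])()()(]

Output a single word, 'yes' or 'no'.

Answer: no

Derivation:
pos 0: push '('; stack = (
pos 1: ')' matches '('; pop; stack = (empty)
pos 2: push '('; stack = (
pos 3: push '('; stack = ((
pos 4: ')' matches '('; pop; stack = (
pos 5: push '['; stack = ([
pos 6: push '('; stack = ([(
pos 7: ')' matches '('; pop; stack = ([
pos 8: push '['; stack = ([[
pos 9: ']' matches '['; pop; stack = ([
pos 10: push '{'; stack = ([{
pos 11: '}' matches '{'; pop; stack = ([
pos 12: ']' matches '['; pop; stack = (
pos 13: ')' matches '('; pop; stack = (empty)
pos 14: push '('; stack = (
pos 15: ')' matches '('; pop; stack = (empty)
pos 16: push '('; stack = (
pos 17: ')' matches '('; pop; stack = (empty)
pos 18: push '('; stack = (
pos 19: saw closer ']' but top of stack is '(' (expected ')') → INVALID
Verdict: type mismatch at position 19: ']' closes '(' → no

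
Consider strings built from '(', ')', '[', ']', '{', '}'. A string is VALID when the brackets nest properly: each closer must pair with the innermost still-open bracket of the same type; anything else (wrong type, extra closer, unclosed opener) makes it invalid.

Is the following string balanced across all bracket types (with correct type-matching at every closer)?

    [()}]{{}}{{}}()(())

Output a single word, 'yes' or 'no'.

pos 0: push '['; stack = [
pos 1: push '('; stack = [(
pos 2: ')' matches '('; pop; stack = [
pos 3: saw closer '}' but top of stack is '[' (expected ']') → INVALID
Verdict: type mismatch at position 3: '}' closes '[' → no

Answer: no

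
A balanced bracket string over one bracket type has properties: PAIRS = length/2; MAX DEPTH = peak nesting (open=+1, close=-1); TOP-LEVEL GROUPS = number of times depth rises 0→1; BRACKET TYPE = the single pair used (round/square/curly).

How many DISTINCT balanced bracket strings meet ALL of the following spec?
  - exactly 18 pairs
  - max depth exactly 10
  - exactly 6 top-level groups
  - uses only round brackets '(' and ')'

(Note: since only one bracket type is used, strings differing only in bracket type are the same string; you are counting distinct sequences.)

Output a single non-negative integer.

Spec: pairs=18 depth=10 groups=6
Count(depth <= 10) = 17296551
Count(depth <= 9) = 17281419
Count(depth == 10) = 17296551 - 17281419 = 15132

Answer: 15132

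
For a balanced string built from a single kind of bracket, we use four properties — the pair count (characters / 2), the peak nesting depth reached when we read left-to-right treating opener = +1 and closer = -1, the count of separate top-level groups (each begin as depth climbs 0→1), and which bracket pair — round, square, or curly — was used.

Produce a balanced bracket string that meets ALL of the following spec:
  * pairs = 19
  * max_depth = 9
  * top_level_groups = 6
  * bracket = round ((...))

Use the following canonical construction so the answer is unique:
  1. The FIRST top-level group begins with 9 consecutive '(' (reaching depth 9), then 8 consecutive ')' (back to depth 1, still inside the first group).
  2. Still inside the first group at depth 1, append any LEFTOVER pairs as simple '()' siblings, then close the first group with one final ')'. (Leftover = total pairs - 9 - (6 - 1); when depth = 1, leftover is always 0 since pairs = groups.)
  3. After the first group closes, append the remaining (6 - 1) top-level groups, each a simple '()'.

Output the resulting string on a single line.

Answer: ((((((((())))))))()()()()())()()()()()

Derivation:
Spec: pairs=19 depth=9 groups=6
Leftover pairs = 19 - 9 - (6-1) = 5
First group: deep chain of depth 9 + 5 sibling pairs
Remaining 5 groups: simple '()' each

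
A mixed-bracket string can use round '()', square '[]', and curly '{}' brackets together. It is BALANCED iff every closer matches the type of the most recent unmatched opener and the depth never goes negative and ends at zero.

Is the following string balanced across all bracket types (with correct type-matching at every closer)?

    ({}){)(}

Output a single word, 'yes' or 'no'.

pos 0: push '('; stack = (
pos 1: push '{'; stack = ({
pos 2: '}' matches '{'; pop; stack = (
pos 3: ')' matches '('; pop; stack = (empty)
pos 4: push '{'; stack = {
pos 5: saw closer ')' but top of stack is '{' (expected '}') → INVALID
Verdict: type mismatch at position 5: ')' closes '{' → no

Answer: no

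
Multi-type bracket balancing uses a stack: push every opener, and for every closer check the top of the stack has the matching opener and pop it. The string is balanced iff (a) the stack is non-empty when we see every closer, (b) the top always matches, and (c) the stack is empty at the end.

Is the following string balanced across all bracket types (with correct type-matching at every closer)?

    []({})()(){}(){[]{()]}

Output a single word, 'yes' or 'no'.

Answer: no

Derivation:
pos 0: push '['; stack = [
pos 1: ']' matches '['; pop; stack = (empty)
pos 2: push '('; stack = (
pos 3: push '{'; stack = ({
pos 4: '}' matches '{'; pop; stack = (
pos 5: ')' matches '('; pop; stack = (empty)
pos 6: push '('; stack = (
pos 7: ')' matches '('; pop; stack = (empty)
pos 8: push '('; stack = (
pos 9: ')' matches '('; pop; stack = (empty)
pos 10: push '{'; stack = {
pos 11: '}' matches '{'; pop; stack = (empty)
pos 12: push '('; stack = (
pos 13: ')' matches '('; pop; stack = (empty)
pos 14: push '{'; stack = {
pos 15: push '['; stack = {[
pos 16: ']' matches '['; pop; stack = {
pos 17: push '{'; stack = {{
pos 18: push '('; stack = {{(
pos 19: ')' matches '('; pop; stack = {{
pos 20: saw closer ']' but top of stack is '{' (expected '}') → INVALID
Verdict: type mismatch at position 20: ']' closes '{' → no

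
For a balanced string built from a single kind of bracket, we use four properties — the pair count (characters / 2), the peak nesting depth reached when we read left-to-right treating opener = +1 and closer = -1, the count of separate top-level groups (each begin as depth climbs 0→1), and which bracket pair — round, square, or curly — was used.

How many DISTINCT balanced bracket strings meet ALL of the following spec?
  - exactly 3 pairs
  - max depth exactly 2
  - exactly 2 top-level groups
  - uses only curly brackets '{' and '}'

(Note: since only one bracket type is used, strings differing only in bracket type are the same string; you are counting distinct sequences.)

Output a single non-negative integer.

Answer: 2

Derivation:
Spec: pairs=3 depth=2 groups=2
Count(depth <= 2) = 2
Count(depth <= 1) = 0
Count(depth == 2) = 2 - 0 = 2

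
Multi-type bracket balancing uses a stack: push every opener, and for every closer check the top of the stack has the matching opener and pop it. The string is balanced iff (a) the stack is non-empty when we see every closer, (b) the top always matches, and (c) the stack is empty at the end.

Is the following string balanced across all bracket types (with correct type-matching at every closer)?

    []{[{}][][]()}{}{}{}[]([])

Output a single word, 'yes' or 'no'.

Answer: yes

Derivation:
pos 0: push '['; stack = [
pos 1: ']' matches '['; pop; stack = (empty)
pos 2: push '{'; stack = {
pos 3: push '['; stack = {[
pos 4: push '{'; stack = {[{
pos 5: '}' matches '{'; pop; stack = {[
pos 6: ']' matches '['; pop; stack = {
pos 7: push '['; stack = {[
pos 8: ']' matches '['; pop; stack = {
pos 9: push '['; stack = {[
pos 10: ']' matches '['; pop; stack = {
pos 11: push '('; stack = {(
pos 12: ')' matches '('; pop; stack = {
pos 13: '}' matches '{'; pop; stack = (empty)
pos 14: push '{'; stack = {
pos 15: '}' matches '{'; pop; stack = (empty)
pos 16: push '{'; stack = {
pos 17: '}' matches '{'; pop; stack = (empty)
pos 18: push '{'; stack = {
pos 19: '}' matches '{'; pop; stack = (empty)
pos 20: push '['; stack = [
pos 21: ']' matches '['; pop; stack = (empty)
pos 22: push '('; stack = (
pos 23: push '['; stack = ([
pos 24: ']' matches '['; pop; stack = (
pos 25: ')' matches '('; pop; stack = (empty)
end: stack empty → VALID
Verdict: properly nested → yes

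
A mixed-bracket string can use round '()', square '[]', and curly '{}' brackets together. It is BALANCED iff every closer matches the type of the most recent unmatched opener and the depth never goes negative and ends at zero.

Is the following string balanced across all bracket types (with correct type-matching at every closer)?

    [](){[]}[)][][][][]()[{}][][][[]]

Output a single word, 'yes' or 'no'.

pos 0: push '['; stack = [
pos 1: ']' matches '['; pop; stack = (empty)
pos 2: push '('; stack = (
pos 3: ')' matches '('; pop; stack = (empty)
pos 4: push '{'; stack = {
pos 5: push '['; stack = {[
pos 6: ']' matches '['; pop; stack = {
pos 7: '}' matches '{'; pop; stack = (empty)
pos 8: push '['; stack = [
pos 9: saw closer ')' but top of stack is '[' (expected ']') → INVALID
Verdict: type mismatch at position 9: ')' closes '[' → no

Answer: no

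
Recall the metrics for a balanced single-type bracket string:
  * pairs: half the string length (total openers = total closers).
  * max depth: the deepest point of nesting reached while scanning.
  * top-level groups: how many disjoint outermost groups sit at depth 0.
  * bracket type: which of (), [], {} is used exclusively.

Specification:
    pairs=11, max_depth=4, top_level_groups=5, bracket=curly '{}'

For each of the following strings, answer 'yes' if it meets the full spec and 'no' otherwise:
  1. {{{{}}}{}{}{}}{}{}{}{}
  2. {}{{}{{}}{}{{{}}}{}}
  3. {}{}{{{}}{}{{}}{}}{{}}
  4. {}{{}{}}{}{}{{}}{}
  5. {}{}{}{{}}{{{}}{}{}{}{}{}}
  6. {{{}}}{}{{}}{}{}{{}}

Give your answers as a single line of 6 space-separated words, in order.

Answer: yes no no no no no

Derivation:
String 1 '{{{{}}}{}{}{}}{}{}{}{}': depth seq [1 2 3 4 3 2 1 2 1 2 1 2 1 0 1 0 1 0 1 0 1 0]
  -> pairs=11 depth=4 groups=5 -> yes
String 2 '{}{{}{{}}{}{{{}}}{}}': depth seq [1 0 1 2 1 2 3 2 1 2 1 2 3 4 3 2 1 2 1 0]
  -> pairs=10 depth=4 groups=2 -> no
String 3 '{}{}{{{}}{}{{}}{}}{{}}': depth seq [1 0 1 0 1 2 3 2 1 2 1 2 3 2 1 2 1 0 1 2 1 0]
  -> pairs=11 depth=3 groups=4 -> no
String 4 '{}{{}{}}{}{}{{}}{}': depth seq [1 0 1 2 1 2 1 0 1 0 1 0 1 2 1 0 1 0]
  -> pairs=9 depth=2 groups=6 -> no
String 5 '{}{}{}{{}}{{{}}{}{}{}{}{}}': depth seq [1 0 1 0 1 0 1 2 1 0 1 2 3 2 1 2 1 2 1 2 1 2 1 2 1 0]
  -> pairs=13 depth=3 groups=5 -> no
String 6 '{{{}}}{}{{}}{}{}{{}}': depth seq [1 2 3 2 1 0 1 0 1 2 1 0 1 0 1 0 1 2 1 0]
  -> pairs=10 depth=3 groups=6 -> no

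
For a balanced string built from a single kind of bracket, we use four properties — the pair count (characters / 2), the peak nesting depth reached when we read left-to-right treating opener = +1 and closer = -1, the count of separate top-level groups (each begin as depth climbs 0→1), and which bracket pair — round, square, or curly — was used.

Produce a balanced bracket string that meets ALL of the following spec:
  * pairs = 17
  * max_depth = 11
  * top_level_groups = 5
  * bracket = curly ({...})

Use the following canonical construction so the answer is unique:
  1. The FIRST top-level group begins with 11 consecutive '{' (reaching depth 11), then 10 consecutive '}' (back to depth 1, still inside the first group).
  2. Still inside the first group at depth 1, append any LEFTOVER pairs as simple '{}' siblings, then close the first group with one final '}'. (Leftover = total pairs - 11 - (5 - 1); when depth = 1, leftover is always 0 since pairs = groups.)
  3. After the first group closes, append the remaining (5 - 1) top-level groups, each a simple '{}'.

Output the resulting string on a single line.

Spec: pairs=17 depth=11 groups=5
Leftover pairs = 17 - 11 - (5-1) = 2
First group: deep chain of depth 11 + 2 sibling pairs
Remaining 4 groups: simple '{}' each

Answer: {{{{{{{{{{{}}}}}}}}}}{}{}}{}{}{}{}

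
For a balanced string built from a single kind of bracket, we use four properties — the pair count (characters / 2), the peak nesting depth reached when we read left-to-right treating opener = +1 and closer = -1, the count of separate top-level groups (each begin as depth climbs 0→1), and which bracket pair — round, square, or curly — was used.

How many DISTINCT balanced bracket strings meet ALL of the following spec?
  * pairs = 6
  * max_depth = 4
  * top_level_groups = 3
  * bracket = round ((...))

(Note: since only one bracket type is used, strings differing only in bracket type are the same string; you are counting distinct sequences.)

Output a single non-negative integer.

Spec: pairs=6 depth=4 groups=3
Count(depth <= 4) = 28
Count(depth <= 3) = 25
Count(depth == 4) = 28 - 25 = 3

Answer: 3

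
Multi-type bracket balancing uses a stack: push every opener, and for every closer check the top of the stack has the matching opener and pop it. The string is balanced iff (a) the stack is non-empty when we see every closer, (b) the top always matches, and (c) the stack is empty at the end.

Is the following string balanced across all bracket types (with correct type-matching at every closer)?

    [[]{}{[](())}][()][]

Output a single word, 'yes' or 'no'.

Answer: yes

Derivation:
pos 0: push '['; stack = [
pos 1: push '['; stack = [[
pos 2: ']' matches '['; pop; stack = [
pos 3: push '{'; stack = [{
pos 4: '}' matches '{'; pop; stack = [
pos 5: push '{'; stack = [{
pos 6: push '['; stack = [{[
pos 7: ']' matches '['; pop; stack = [{
pos 8: push '('; stack = [{(
pos 9: push '('; stack = [{((
pos 10: ')' matches '('; pop; stack = [{(
pos 11: ')' matches '('; pop; stack = [{
pos 12: '}' matches '{'; pop; stack = [
pos 13: ']' matches '['; pop; stack = (empty)
pos 14: push '['; stack = [
pos 15: push '('; stack = [(
pos 16: ')' matches '('; pop; stack = [
pos 17: ']' matches '['; pop; stack = (empty)
pos 18: push '['; stack = [
pos 19: ']' matches '['; pop; stack = (empty)
end: stack empty → VALID
Verdict: properly nested → yes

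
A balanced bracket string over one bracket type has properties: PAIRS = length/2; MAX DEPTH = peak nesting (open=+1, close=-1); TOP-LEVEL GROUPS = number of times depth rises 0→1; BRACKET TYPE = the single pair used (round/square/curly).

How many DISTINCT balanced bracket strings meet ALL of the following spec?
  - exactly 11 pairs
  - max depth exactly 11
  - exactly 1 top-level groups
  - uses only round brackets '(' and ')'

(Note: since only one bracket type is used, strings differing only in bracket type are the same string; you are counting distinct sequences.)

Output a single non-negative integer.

Answer: 1

Derivation:
Spec: pairs=11 depth=11 groups=1
Count(depth <= 11) = 16796
Count(depth <= 10) = 16795
Count(depth == 11) = 16796 - 16795 = 1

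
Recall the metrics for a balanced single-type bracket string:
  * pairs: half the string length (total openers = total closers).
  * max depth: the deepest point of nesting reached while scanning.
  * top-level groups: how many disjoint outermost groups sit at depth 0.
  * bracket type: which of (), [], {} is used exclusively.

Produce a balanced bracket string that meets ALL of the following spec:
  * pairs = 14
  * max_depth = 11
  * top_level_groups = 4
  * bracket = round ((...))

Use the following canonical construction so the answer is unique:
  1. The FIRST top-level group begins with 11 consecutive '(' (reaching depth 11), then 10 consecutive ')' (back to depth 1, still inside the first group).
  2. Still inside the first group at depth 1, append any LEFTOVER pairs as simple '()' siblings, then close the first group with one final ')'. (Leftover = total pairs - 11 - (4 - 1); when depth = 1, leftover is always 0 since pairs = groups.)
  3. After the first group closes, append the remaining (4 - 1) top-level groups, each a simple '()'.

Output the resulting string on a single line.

Answer: ((((((((((()))))))))))()()()

Derivation:
Spec: pairs=14 depth=11 groups=4
Leftover pairs = 14 - 11 - (4-1) = 0
First group: deep chain of depth 11 + 0 sibling pairs
Remaining 3 groups: simple '()' each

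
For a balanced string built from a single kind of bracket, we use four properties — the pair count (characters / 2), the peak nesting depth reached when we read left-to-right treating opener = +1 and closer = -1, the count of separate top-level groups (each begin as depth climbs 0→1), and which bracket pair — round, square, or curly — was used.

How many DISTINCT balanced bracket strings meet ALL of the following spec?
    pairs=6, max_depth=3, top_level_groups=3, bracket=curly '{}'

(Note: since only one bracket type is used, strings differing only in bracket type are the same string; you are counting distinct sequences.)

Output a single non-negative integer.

Spec: pairs=6 depth=3 groups=3
Count(depth <= 3) = 25
Count(depth <= 2) = 10
Count(depth == 3) = 25 - 10 = 15

Answer: 15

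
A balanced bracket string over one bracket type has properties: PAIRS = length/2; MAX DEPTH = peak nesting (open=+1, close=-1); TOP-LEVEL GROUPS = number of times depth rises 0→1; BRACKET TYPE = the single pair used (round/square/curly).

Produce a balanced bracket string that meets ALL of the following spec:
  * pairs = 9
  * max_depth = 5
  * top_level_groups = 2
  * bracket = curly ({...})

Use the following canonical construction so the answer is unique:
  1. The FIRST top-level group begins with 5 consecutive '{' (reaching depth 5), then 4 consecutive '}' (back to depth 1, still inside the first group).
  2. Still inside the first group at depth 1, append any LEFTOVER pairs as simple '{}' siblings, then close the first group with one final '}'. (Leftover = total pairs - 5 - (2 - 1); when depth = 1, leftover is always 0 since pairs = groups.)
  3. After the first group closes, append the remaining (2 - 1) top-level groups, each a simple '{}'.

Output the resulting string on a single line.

Answer: {{{{{}}}}{}{}{}}{}

Derivation:
Spec: pairs=9 depth=5 groups=2
Leftover pairs = 9 - 5 - (2-1) = 3
First group: deep chain of depth 5 + 3 sibling pairs
Remaining 1 groups: simple '{}' each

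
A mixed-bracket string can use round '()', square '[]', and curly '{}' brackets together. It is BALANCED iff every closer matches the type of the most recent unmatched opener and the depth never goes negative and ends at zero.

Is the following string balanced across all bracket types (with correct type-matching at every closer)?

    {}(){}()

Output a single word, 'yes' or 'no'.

Answer: yes

Derivation:
pos 0: push '{'; stack = {
pos 1: '}' matches '{'; pop; stack = (empty)
pos 2: push '('; stack = (
pos 3: ')' matches '('; pop; stack = (empty)
pos 4: push '{'; stack = {
pos 5: '}' matches '{'; pop; stack = (empty)
pos 6: push '('; stack = (
pos 7: ')' matches '('; pop; stack = (empty)
end: stack empty → VALID
Verdict: properly nested → yes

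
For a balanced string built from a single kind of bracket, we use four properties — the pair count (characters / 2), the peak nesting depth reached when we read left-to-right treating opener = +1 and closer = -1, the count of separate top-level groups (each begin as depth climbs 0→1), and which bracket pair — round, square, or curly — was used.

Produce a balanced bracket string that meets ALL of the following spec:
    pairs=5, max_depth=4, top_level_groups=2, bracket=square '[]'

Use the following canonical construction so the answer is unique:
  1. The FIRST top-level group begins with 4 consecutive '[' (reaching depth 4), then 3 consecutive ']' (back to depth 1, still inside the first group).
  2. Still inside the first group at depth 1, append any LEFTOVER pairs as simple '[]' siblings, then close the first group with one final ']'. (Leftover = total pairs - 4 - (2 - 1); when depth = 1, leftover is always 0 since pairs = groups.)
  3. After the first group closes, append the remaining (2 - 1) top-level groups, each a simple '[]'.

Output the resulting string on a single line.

Spec: pairs=5 depth=4 groups=2
Leftover pairs = 5 - 4 - (2-1) = 0
First group: deep chain of depth 4 + 0 sibling pairs
Remaining 1 groups: simple '[]' each

Answer: [[[[]]]][]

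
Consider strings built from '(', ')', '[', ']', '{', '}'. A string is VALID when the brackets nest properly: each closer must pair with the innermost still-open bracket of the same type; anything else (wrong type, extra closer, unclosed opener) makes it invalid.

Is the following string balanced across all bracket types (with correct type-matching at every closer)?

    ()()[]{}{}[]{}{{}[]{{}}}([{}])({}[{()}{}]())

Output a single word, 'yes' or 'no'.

pos 0: push '('; stack = (
pos 1: ')' matches '('; pop; stack = (empty)
pos 2: push '('; stack = (
pos 3: ')' matches '('; pop; stack = (empty)
pos 4: push '['; stack = [
pos 5: ']' matches '['; pop; stack = (empty)
pos 6: push '{'; stack = {
pos 7: '}' matches '{'; pop; stack = (empty)
pos 8: push '{'; stack = {
pos 9: '}' matches '{'; pop; stack = (empty)
pos 10: push '['; stack = [
pos 11: ']' matches '['; pop; stack = (empty)
pos 12: push '{'; stack = {
pos 13: '}' matches '{'; pop; stack = (empty)
pos 14: push '{'; stack = {
pos 15: push '{'; stack = {{
pos 16: '}' matches '{'; pop; stack = {
pos 17: push '['; stack = {[
pos 18: ']' matches '['; pop; stack = {
pos 19: push '{'; stack = {{
pos 20: push '{'; stack = {{{
pos 21: '}' matches '{'; pop; stack = {{
pos 22: '}' matches '{'; pop; stack = {
pos 23: '}' matches '{'; pop; stack = (empty)
pos 24: push '('; stack = (
pos 25: push '['; stack = ([
pos 26: push '{'; stack = ([{
pos 27: '}' matches '{'; pop; stack = ([
pos 28: ']' matches '['; pop; stack = (
pos 29: ')' matches '('; pop; stack = (empty)
pos 30: push '('; stack = (
pos 31: push '{'; stack = ({
pos 32: '}' matches '{'; pop; stack = (
pos 33: push '['; stack = ([
pos 34: push '{'; stack = ([{
pos 35: push '('; stack = ([{(
pos 36: ')' matches '('; pop; stack = ([{
pos 37: '}' matches '{'; pop; stack = ([
pos 38: push '{'; stack = ([{
pos 39: '}' matches '{'; pop; stack = ([
pos 40: ']' matches '['; pop; stack = (
pos 41: push '('; stack = ((
pos 42: ')' matches '('; pop; stack = (
pos 43: ')' matches '('; pop; stack = (empty)
end: stack empty → VALID
Verdict: properly nested → yes

Answer: yes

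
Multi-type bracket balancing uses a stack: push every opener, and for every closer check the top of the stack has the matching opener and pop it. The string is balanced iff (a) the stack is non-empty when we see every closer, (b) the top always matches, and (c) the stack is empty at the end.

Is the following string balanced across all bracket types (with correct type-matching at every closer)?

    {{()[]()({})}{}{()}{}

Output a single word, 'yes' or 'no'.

pos 0: push '{'; stack = {
pos 1: push '{'; stack = {{
pos 2: push '('; stack = {{(
pos 3: ')' matches '('; pop; stack = {{
pos 4: push '['; stack = {{[
pos 5: ']' matches '['; pop; stack = {{
pos 6: push '('; stack = {{(
pos 7: ')' matches '('; pop; stack = {{
pos 8: push '('; stack = {{(
pos 9: push '{'; stack = {{({
pos 10: '}' matches '{'; pop; stack = {{(
pos 11: ')' matches '('; pop; stack = {{
pos 12: '}' matches '{'; pop; stack = {
pos 13: push '{'; stack = {{
pos 14: '}' matches '{'; pop; stack = {
pos 15: push '{'; stack = {{
pos 16: push '('; stack = {{(
pos 17: ')' matches '('; pop; stack = {{
pos 18: '}' matches '{'; pop; stack = {
pos 19: push '{'; stack = {{
pos 20: '}' matches '{'; pop; stack = {
end: stack still non-empty ({) → INVALID
Verdict: unclosed openers at end: { → no

Answer: no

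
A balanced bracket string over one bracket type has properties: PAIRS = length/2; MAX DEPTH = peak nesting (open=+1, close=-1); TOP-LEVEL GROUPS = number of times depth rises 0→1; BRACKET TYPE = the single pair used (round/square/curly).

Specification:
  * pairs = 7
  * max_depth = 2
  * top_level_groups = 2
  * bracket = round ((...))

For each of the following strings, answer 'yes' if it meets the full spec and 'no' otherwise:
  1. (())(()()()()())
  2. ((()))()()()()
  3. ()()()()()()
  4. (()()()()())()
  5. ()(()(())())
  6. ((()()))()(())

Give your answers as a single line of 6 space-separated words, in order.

String 1 '(())(()()()()())': depth seq [1 2 1 0 1 2 1 2 1 2 1 2 1 2 1 0]
  -> pairs=8 depth=2 groups=2 -> no
String 2 '((()))()()()()': depth seq [1 2 3 2 1 0 1 0 1 0 1 0 1 0]
  -> pairs=7 depth=3 groups=5 -> no
String 3 '()()()()()()': depth seq [1 0 1 0 1 0 1 0 1 0 1 0]
  -> pairs=6 depth=1 groups=6 -> no
String 4 '(()()()()())()': depth seq [1 2 1 2 1 2 1 2 1 2 1 0 1 0]
  -> pairs=7 depth=2 groups=2 -> yes
String 5 '()(()(())())': depth seq [1 0 1 2 1 2 3 2 1 2 1 0]
  -> pairs=6 depth=3 groups=2 -> no
String 6 '((()()))()(())': depth seq [1 2 3 2 3 2 1 0 1 0 1 2 1 0]
  -> pairs=7 depth=3 groups=3 -> no

Answer: no no no yes no no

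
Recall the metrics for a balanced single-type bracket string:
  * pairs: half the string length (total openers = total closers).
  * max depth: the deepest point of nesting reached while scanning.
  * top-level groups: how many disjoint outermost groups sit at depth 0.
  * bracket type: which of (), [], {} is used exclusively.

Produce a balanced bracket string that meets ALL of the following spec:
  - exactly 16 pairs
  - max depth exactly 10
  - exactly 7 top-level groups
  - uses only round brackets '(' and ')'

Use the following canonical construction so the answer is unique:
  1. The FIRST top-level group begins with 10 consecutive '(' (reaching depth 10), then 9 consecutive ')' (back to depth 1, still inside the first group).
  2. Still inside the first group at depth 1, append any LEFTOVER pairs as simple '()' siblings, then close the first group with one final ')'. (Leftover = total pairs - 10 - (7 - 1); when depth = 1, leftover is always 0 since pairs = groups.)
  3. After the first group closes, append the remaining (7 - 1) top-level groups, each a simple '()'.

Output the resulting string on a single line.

Answer: (((((((((())))))))))()()()()()()

Derivation:
Spec: pairs=16 depth=10 groups=7
Leftover pairs = 16 - 10 - (7-1) = 0
First group: deep chain of depth 10 + 0 sibling pairs
Remaining 6 groups: simple '()' each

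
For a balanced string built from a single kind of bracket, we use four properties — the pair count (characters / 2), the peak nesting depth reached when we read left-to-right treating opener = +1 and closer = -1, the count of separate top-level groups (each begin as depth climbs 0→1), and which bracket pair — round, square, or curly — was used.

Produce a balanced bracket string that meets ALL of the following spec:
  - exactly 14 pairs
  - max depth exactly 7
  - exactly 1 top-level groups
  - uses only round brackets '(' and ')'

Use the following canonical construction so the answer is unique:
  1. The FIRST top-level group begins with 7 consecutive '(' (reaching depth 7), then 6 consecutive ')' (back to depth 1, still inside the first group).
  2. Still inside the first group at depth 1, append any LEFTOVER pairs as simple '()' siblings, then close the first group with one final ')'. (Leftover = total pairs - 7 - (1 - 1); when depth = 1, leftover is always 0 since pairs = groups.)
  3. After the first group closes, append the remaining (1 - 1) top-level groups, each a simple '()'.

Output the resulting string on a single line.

Answer: ((((((())))))()()()()()()())

Derivation:
Spec: pairs=14 depth=7 groups=1
Leftover pairs = 14 - 7 - (1-1) = 7
First group: deep chain of depth 7 + 7 sibling pairs
Remaining 0 groups: simple '()' each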